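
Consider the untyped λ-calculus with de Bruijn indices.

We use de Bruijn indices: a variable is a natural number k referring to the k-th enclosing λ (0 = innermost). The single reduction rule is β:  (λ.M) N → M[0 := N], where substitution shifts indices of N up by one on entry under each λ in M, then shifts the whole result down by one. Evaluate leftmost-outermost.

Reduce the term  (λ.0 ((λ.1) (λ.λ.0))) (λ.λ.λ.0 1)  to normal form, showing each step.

Answer: normal form = λ.λ.0 1  (in 2 steps)

Derivation:
  start: (λ.0 ((λ.1) (λ.λ.0))) (λ.λ.λ.0 1)
  step 1: (λ.λ.λ.0 1) ((λ.λ.λ.λ.0 1) (λ.λ.0))
  step 2: λ.λ.0 1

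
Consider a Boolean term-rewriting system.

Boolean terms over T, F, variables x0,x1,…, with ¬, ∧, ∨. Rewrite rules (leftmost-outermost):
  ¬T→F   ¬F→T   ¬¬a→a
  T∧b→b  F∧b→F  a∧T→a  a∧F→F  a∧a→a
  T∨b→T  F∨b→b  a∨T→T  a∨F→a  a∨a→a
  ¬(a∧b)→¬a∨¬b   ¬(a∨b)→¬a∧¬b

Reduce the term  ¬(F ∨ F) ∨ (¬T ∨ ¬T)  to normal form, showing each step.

  start: ¬(F ∨ F) ∨ (¬T ∨ ¬T)
  step 1: (¬F ∧ ¬F) ∨ (¬T ∨ ¬T)
  step 2: ¬F ∨ (¬T ∨ ¬T)
  step 3: T ∨ (¬T ∨ ¬T)
  step 4: T

Answer: normal form = T  (in 4 steps)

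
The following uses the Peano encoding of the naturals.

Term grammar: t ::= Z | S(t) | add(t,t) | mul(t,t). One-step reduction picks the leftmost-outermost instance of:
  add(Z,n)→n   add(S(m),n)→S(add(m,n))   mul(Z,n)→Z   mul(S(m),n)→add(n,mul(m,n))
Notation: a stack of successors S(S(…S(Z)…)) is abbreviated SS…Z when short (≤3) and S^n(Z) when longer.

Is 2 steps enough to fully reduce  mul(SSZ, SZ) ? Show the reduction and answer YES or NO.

  start: mul(SSZ, SZ)
  [1] add(SZ, mul(SZ, SZ))
  [2] S(add(Z, mul(SZ, SZ)))

Answer: NO — after 2 steps the term is S(add(Z, mul(SZ, SZ))), not yet normal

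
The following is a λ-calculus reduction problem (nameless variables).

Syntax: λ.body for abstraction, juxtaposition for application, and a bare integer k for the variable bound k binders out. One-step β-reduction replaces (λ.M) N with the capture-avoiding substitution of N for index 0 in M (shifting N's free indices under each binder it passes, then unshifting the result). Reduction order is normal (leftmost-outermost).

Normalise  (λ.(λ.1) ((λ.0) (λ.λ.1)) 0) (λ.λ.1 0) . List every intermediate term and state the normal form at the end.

Answer: normal form = λ.λ.1 0  (in 4 steps)

Reduction:
  start: (λ.(λ.1) ((λ.0) (λ.λ.1)) 0) (λ.λ.1 0)
  →1  (λ.λ.λ.1 0) ((λ.0) (λ.λ.1)) (λ.λ.1 0)
  →2  (λ.λ.1 0) (λ.λ.1 0)
  →3  λ.(λ.λ.1 0) 0
  →4  λ.λ.1 0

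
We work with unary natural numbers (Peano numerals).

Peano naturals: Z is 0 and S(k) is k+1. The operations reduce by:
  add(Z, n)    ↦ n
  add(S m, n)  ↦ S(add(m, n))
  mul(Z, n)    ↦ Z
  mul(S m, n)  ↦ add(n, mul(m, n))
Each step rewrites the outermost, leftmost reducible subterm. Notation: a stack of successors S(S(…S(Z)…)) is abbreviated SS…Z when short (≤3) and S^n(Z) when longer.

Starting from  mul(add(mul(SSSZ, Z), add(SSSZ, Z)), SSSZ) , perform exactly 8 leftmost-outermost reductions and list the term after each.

Answer: after 8 steps: mul(add(SSSZ, Z), SSSZ)

Reduction:
  start: mul(add(mul(SSSZ, Z), add(SSSZ, Z)), SSSZ)
  step 1: mul(add(add(Z, mul(SSZ, Z)), add(SSSZ, Z)), SSSZ)
  step 2: mul(add(mul(SSZ, Z), add(SSSZ, Z)), SSSZ)
  step 3: mul(add(add(Z, mul(SZ, Z)), add(SSSZ, Z)), SSSZ)
  step 4: mul(add(mul(SZ, Z), add(SSSZ, Z)), SSSZ)
  step 5: mul(add(add(Z, mul(Z, Z)), add(SSSZ, Z)), SSSZ)
  step 6: mul(add(mul(Z, Z), add(SSSZ, Z)), SSSZ)
  step 7: mul(add(Z, add(SSSZ, Z)), SSSZ)
  step 8: mul(add(SSSZ, Z), SSSZ)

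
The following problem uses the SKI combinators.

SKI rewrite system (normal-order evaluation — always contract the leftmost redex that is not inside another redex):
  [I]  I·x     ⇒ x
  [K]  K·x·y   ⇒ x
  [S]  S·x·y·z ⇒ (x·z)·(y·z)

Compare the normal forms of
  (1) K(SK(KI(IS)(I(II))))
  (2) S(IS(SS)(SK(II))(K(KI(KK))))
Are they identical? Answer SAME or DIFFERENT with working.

Term A:
  start: K(SK(KI(IS)(I(II))))
  [1] K(SK(I(I(II))))
  [2] K(SK(I(II)))
  [3] K(SK(II))
  [4] K(SKI)

Term B:
  start: S(IS(SS)(SK(II))(K(KI(KK))))
  [1] S(S(SS)(SK(II))(K(KI(KK))))
  [2] S(SS(K(KI(KK)))(SK(II)(K(KI(KK)))))
  [3] S(S(SK(II)(K(KI(KK))))(K(KI(KK))(SK(II)(K(KI(KK))))))
  [4] S(S(K(K(KI(KK)))(II(K(KI(KK)))))(K(KI(KK))(SK(II)(K(KI(KK))))))
  [5] S(S(K(KI(KK)))(K(KI(KK))(SK(II)(K(KI(KK))))))
  [6] S(S(KI)(K(KI(KK))(SK(II)(K(KI(KK))))))
  [7] S(S(KI)(KI(KK)))
  [8] S(S(KI)I)

Answer: DIFFERENT — A ⇓ K(SKI), B ⇓ S(S(KI)I)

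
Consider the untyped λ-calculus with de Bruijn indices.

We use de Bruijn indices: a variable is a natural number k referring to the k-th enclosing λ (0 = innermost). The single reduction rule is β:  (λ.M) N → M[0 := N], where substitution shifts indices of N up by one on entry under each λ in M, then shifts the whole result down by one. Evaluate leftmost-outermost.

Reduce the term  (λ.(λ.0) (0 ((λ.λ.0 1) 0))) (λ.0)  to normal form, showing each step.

Answer: normal form = λ.0 (λ.0)  (in 4 steps)

Reduction:
  start: (λ.(λ.0) (0 ((λ.λ.0 1) 0))) (λ.0)
  step 1: (λ.0) ((λ.0) ((λ.λ.0 1) (λ.0)))
  step 2: (λ.0) ((λ.λ.0 1) (λ.0))
  step 3: (λ.λ.0 1) (λ.0)
  step 4: λ.0 (λ.0)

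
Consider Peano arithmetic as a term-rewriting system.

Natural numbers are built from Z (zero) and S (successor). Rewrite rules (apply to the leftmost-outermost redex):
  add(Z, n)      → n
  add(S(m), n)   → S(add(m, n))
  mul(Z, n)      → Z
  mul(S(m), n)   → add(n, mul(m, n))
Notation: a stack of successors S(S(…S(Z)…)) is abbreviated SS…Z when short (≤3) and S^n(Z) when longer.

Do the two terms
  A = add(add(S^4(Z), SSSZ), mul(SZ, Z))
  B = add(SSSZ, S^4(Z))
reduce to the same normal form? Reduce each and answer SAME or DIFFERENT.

Term A:
  start: add(add(S^4(Z), SSSZ), mul(SZ, Z))
  step 1: add(S(add(SSSZ, SSSZ)), mul(SZ, Z))
  step 2: S(add(add(SSSZ, SSSZ), mul(SZ, Z)))
  step 3: S(add(S(add(SSZ, SSSZ)), mul(SZ, Z)))
  step 4: S(S(add(add(SSZ, SSSZ), mul(SZ, Z))))
  step 5: S(S(add(S(add(SZ, SSSZ)), mul(SZ, Z))))
  step 6: S(S(S(add(add(SZ, SSSZ), mul(SZ, Z)))))
  step 7: S(S(S(add(S(add(Z, SSSZ)), mul(SZ, Z)))))
  step 8: S(S(S(S(add(add(Z, SSSZ), mul(SZ, Z))))))
  step 9: S(S(S(S(add(SSSZ, mul(SZ, Z))))))
  step 10: S(S(S(S(S(add(SSZ, mul(SZ, Z)))))))
  step 11: S(S(S(S(S(S(add(SZ, mul(SZ, Z))))))))
  step 12: S(S(S(S(S(S(S(add(Z, mul(SZ, Z)))))))))
  step 13: S(S(S(S(S(S(S(mul(SZ, Z))))))))
  step 14: S(S(S(S(S(S(S(add(Z, mul(Z, Z)))))))))
  step 15: S(S(S(S(S(S(S(mul(Z, Z))))))))
  step 16: S^7(Z)

Term B:
  start: add(SSSZ, S^4(Z))
  step 1: S(add(SSZ, S^4(Z)))
  step 2: S(S(add(SZ, S^4(Z))))
  step 3: S(S(S(add(Z, S^4(Z)))))
  step 4: S^7(Z)

Answer: SAME — A ⇓ S^7(Z), B ⇓ S^7(Z)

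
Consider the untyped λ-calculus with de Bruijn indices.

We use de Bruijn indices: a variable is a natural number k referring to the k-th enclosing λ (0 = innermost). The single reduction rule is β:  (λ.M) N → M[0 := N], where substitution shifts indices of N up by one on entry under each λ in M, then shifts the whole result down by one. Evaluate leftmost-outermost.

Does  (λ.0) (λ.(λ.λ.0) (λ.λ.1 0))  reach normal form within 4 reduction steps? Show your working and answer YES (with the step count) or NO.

  start: (λ.0) (λ.(λ.λ.0) (λ.λ.1 0))
  step 1: λ.(λ.λ.0) (λ.λ.1 0)
  step 2: λ.λ.0

Answer: YES — reaches normal form λ.λ.0 in 2 ≤ 4 steps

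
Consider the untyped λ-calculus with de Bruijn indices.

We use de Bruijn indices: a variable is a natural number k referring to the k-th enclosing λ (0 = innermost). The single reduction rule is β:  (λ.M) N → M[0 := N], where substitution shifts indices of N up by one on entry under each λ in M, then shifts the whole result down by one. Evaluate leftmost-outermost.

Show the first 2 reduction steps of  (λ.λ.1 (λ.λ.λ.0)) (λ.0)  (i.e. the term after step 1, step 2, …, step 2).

  start: (λ.λ.1 (λ.λ.λ.0)) (λ.0)
  step 1: λ.(λ.0) (λ.λ.λ.0)
  step 2: λ.λ.λ.λ.0

Answer: after 2 steps: λ.λ.λ.λ.0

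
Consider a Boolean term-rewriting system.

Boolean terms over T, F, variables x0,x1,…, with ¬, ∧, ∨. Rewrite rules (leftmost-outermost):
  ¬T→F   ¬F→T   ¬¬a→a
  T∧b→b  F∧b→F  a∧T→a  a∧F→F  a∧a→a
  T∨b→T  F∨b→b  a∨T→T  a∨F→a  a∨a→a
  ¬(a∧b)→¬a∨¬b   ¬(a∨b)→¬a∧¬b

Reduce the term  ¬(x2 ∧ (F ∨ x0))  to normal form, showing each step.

  start: ¬(x2 ∧ (F ∨ x0))
  step 1: ¬x2 ∨ ¬(F ∨ x0)
  step 2: ¬x2 ∨ (¬F ∧ ¬x0)
  step 3: ¬x2 ∨ (T ∧ ¬x0)
  step 4: ¬x2 ∨ ¬x0

Answer: normal form = ¬x2 ∨ ¬x0  (in 4 steps)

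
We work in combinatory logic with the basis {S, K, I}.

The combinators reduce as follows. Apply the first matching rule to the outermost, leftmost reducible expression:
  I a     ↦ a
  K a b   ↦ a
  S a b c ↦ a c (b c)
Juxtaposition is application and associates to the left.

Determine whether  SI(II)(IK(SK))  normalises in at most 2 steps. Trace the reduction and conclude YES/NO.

  start: SI(II)(IK(SK))
  →1  I(IK(SK))(II(IK(SK)))
  →2  IK(SK)(II(IK(SK)))

Answer: NO — after 2 steps the term is IK(SK)(II(IK(SK))), not yet normal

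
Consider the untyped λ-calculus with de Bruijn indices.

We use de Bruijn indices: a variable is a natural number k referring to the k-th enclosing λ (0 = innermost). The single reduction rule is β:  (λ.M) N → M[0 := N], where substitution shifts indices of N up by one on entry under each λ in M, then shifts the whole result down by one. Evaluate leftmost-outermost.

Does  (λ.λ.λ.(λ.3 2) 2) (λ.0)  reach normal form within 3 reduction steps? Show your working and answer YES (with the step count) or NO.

Answer: YES — reaches normal form λ.λ.1 in 3 ≤ 3 steps

Working:
  start: (λ.λ.λ.(λ.3 2) 2) (λ.0)
  →1  λ.λ.(λ.(λ.0) 2) (λ.0)
  →2  λ.λ.(λ.0) 1
  →3  λ.λ.1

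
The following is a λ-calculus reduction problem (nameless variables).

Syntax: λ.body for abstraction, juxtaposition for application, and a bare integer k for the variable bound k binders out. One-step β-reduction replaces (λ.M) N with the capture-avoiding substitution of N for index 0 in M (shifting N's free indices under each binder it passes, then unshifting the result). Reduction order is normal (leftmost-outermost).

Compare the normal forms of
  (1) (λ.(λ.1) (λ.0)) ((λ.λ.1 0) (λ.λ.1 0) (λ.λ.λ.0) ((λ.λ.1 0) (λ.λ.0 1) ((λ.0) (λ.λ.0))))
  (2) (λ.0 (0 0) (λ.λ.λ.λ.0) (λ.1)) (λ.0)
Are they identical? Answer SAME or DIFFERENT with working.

Answer: DIFFERENT — A ⇓ λ.λ.0, B ⇓ λ.λ.λ.0

Reduction:
Term A:
  start: (λ.(λ.1) (λ.0)) ((λ.λ.1 0) (λ.λ.1 0) (λ.λ.λ.0) ((λ.λ.1 0) (λ.λ.0 1) ((λ.0) (λ.λ.0))))
  →1  (λ.(λ.λ.1 0) (λ.λ.1 0) (λ.λ.λ.0) ((λ.λ.1 0) (λ.λ.0 1) ((λ.0) (λ.λ.0)))) (λ.0)
  →2  (λ.λ.1 0) (λ.λ.1 0) (λ.λ.λ.0) ((λ.λ.1 0) (λ.λ.0 1) ((λ.0) (λ.λ.0)))
  →3  (λ.(λ.λ.1 0) 0) (λ.λ.λ.0) ((λ.λ.1 0) (λ.λ.0 1) ((λ.0) (λ.λ.0)))
  →4  (λ.λ.1 0) (λ.λ.λ.0) ((λ.λ.1 0) (λ.λ.0 1) ((λ.0) (λ.λ.0)))
  →5  (λ.(λ.λ.λ.0) 0) ((λ.λ.1 0) (λ.λ.0 1) ((λ.0) (λ.λ.0)))
  →6  (λ.λ.λ.0) ((λ.λ.1 0) (λ.λ.0 1) ((λ.0) (λ.λ.0)))
  →7  λ.λ.0

Term B:
  start: (λ.0 (0 0) (λ.λ.λ.λ.0) (λ.1)) (λ.0)
  →1  (λ.0) ((λ.0) (λ.0)) (λ.λ.λ.λ.0) (λ.λ.0)
  →2  (λ.0) (λ.0) (λ.λ.λ.λ.0) (λ.λ.0)
  →3  (λ.0) (λ.λ.λ.λ.0) (λ.λ.0)
  →4  (λ.λ.λ.λ.0) (λ.λ.0)
  →5  λ.λ.λ.0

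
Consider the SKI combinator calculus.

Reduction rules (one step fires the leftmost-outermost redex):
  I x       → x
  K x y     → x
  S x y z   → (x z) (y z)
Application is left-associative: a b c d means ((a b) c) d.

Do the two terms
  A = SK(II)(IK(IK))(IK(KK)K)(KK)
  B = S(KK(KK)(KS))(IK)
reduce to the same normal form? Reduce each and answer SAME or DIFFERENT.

Term A:
  start: SK(II)(IK(IK))(IK(KK)K)(KK)
  [1] K(IK(IK))(II(IK(IK)))(IK(KK)K)(KK)
  [2] IK(IK)(IK(KK)K)(KK)
  [3] K(IK)(IK(KK)K)(KK)
  [4] IK(KK)
  [5] K(KK)

Term B:
  start: S(KK(KK)(KS))(IK)
  [1] S(K(KS))(IK)
  [2] S(K(KS))K

Answer: DIFFERENT — A ⇓ K(KK), B ⇓ S(K(KS))K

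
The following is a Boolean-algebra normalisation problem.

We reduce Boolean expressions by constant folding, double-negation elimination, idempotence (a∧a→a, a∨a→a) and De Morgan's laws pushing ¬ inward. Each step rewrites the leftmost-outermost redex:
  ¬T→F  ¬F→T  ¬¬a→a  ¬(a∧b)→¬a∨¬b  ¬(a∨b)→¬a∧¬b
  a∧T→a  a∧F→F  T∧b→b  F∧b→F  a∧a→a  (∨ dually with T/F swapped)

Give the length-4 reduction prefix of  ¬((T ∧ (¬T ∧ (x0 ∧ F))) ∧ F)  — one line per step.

Answer: after 4 steps: ¬(¬T ∧ (x0 ∧ F)) ∨ ¬F

Reduction:
  start: ¬((T ∧ (¬T ∧ (x0 ∧ F))) ∧ F)
  step 1: ¬(T ∧ (¬T ∧ (x0 ∧ F))) ∨ ¬F
  step 2: (¬T ∨ ¬(¬T ∧ (x0 ∧ F))) ∨ ¬F
  step 3: (F ∨ ¬(¬T ∧ (x0 ∧ F))) ∨ ¬F
  step 4: ¬(¬T ∧ (x0 ∧ F)) ∨ ¬F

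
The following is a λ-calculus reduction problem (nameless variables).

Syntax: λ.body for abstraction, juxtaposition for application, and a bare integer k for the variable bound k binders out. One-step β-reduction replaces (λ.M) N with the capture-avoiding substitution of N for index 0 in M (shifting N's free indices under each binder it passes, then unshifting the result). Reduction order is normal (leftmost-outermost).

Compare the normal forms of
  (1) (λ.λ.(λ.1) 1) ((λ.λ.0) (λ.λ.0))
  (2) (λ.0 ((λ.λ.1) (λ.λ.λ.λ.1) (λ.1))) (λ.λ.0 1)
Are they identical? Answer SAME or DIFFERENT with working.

Answer: DIFFERENT — A ⇓ λ.0, B ⇓ λ.0 (λ.λ.λ.λ.1)

Working:
Term A:
  start: (λ.λ.(λ.1) 1) ((λ.λ.0) (λ.λ.0))
  [1] λ.(λ.1) ((λ.λ.0) (λ.λ.0))
  [2] λ.0

Term B:
  start: (λ.0 ((λ.λ.1) (λ.λ.λ.λ.1) (λ.1))) (λ.λ.0 1)
  [1] (λ.λ.0 1) ((λ.λ.1) (λ.λ.λ.λ.1) (λ.λ.λ.0 1))
  [2] λ.0 ((λ.λ.1) (λ.λ.λ.λ.1) (λ.λ.λ.0 1))
  [3] λ.0 ((λ.λ.λ.λ.λ.1) (λ.λ.λ.0 1))
  [4] λ.0 (λ.λ.λ.λ.1)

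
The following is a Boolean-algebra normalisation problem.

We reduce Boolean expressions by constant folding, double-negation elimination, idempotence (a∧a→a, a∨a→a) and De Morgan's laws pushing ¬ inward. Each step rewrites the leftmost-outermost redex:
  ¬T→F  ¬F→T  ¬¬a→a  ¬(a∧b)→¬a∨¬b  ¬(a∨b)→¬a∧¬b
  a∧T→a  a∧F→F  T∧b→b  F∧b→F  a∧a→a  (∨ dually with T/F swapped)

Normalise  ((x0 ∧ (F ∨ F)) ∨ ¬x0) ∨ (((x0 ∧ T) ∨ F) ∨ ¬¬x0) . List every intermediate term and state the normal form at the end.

Answer: normal form = ¬x0 ∨ x0  (in 7 steps)

Reduction:
  start: ((x0 ∧ (F ∨ F)) ∨ ¬x0) ∨ (((x0 ∧ T) ∨ F) ∨ ¬¬x0)
  [1] ((x0 ∧ F) ∨ ¬x0) ∨ (((x0 ∧ T) ∨ F) ∨ ¬¬x0)
  [2] (F ∨ ¬x0) ∨ (((x0 ∧ T) ∨ F) ∨ ¬¬x0)
  [3] ¬x0 ∨ (((x0 ∧ T) ∨ F) ∨ ¬¬x0)
  [4] ¬x0 ∨ ((x0 ∧ T) ∨ ¬¬x0)
  [5] ¬x0 ∨ (x0 ∨ ¬¬x0)
  [6] ¬x0 ∨ (x0 ∨ x0)
  [7] ¬x0 ∨ x0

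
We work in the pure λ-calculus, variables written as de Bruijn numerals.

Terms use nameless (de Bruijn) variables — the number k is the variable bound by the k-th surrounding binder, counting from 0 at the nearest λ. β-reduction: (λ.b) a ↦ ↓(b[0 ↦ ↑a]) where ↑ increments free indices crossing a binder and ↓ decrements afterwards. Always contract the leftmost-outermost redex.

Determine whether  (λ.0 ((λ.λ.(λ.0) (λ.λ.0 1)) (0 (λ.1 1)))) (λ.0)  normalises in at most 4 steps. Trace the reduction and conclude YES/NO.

Answer: YES — reaches normal form λ.λ.λ.0 1 in 4 ≤ 4 steps

Working:
  start: (λ.0 ((λ.λ.(λ.0) (λ.λ.0 1)) (0 (λ.1 1)))) (λ.0)
  step 1: (λ.0) ((λ.λ.(λ.0) (λ.λ.0 1)) ((λ.0) (λ.(λ.0) (λ.0))))
  step 2: (λ.λ.(λ.0) (λ.λ.0 1)) ((λ.0) (λ.(λ.0) (λ.0)))
  step 3: λ.(λ.0) (λ.λ.0 1)
  step 4: λ.λ.λ.0 1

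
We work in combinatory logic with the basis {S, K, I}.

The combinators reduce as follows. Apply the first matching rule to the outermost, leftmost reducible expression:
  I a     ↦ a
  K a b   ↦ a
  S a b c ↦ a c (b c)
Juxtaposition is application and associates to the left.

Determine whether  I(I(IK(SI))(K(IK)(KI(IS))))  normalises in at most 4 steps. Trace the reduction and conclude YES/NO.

Answer: YES — reaches normal form SI in 4 ≤ 4 steps

Reduction:
  start: I(I(IK(SI))(K(IK)(KI(IS))))
  [1] I(IK(SI))(K(IK)(KI(IS)))
  [2] IK(SI)(K(IK)(KI(IS)))
  [3] K(SI)(K(IK)(KI(IS)))
  [4] SI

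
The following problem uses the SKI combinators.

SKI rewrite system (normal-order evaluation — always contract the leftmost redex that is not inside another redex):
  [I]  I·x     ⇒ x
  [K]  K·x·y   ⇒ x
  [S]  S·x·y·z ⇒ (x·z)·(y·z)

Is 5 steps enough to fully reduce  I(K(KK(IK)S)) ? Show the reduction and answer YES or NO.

Answer: YES — reaches normal form K(KS) in 2 ≤ 5 steps

Working:
  start: I(K(KK(IK)S))
  step 1: K(KK(IK)S)
  step 2: K(KS)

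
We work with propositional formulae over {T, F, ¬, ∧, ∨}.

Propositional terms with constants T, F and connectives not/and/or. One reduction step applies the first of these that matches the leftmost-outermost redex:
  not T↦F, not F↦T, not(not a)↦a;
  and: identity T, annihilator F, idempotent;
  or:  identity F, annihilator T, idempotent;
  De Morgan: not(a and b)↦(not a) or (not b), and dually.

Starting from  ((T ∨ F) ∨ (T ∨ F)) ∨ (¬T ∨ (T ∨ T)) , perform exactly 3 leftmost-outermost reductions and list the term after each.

  start: ((T ∨ F) ∨ (T ∨ F)) ∨ (¬T ∨ (T ∨ T))
  →1  (T ∨ F) ∨ (¬T ∨ (T ∨ T))
  →2  T ∨ (¬T ∨ (T ∨ T))
  →3  T

Answer: after 3 steps: T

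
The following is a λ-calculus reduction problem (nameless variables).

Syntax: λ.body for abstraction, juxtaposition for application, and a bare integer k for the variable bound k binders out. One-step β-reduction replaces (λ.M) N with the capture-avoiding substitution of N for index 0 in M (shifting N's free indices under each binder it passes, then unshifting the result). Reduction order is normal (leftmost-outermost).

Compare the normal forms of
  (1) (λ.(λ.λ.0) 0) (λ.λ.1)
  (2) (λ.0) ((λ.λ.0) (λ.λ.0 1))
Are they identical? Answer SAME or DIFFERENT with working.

Answer: SAME — A ⇓ λ.0, B ⇓ λ.0

Working:
Term A:
  start: (λ.(λ.λ.0) 0) (λ.λ.1)
  [1] (λ.λ.0) (λ.λ.1)
  [2] λ.0

Term B:
  start: (λ.0) ((λ.λ.0) (λ.λ.0 1))
  [1] (λ.λ.0) (λ.λ.0 1)
  [2] λ.0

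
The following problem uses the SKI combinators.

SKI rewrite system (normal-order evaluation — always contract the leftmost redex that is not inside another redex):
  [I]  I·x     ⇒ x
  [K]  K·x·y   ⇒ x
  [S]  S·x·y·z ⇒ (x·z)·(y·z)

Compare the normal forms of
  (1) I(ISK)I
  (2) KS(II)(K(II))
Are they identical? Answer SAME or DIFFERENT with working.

Term A:
  start: I(ISK)I
  →1  ISKI
  →2  SKI

Term B:
  start: KS(II)(K(II))
  →1  S(K(II))
  →2  S(KI)

Answer: DIFFERENT — A ⇓ SKI, B ⇓ S(KI)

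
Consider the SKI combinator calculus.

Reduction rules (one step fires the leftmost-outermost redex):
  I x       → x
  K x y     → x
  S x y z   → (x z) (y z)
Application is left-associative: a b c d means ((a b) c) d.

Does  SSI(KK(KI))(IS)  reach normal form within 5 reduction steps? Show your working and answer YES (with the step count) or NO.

  start: SSI(KK(KI))(IS)
  step 1: S(KK(KI))(I(KK(KI)))(IS)
  step 2: KK(KI)(IS)(I(KK(KI))(IS))
  step 3: K(IS)(I(KK(KI))(IS))
  step 4: IS
  step 5: S

Answer: YES — reaches normal form S in 5 ≤ 5 steps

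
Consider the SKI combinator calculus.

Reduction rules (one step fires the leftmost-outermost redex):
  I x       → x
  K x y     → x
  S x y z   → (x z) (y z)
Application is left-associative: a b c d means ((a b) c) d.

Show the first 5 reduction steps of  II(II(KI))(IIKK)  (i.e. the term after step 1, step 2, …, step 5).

Answer: after 5 steps: I

Derivation:
  start: II(II(KI))(IIKK)
  step 1: I(II(KI))(IIKK)
  step 2: II(KI)(IIKK)
  step 3: I(KI)(IIKK)
  step 4: KI(IIKK)
  step 5: I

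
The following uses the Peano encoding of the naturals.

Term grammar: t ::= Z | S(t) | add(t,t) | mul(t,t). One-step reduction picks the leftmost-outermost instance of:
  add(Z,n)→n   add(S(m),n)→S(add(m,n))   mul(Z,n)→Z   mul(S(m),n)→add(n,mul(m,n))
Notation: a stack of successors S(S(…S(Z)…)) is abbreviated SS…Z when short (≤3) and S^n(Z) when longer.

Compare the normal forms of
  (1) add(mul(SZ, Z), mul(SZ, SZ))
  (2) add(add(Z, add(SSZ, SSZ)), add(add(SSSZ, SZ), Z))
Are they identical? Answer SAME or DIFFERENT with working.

Term A:
  start: add(mul(SZ, Z), mul(SZ, SZ))
  [1] add(add(Z, mul(Z, Z)), mul(SZ, SZ))
  [2] add(mul(Z, Z), mul(SZ, SZ))
  [3] add(Z, mul(SZ, SZ))
  [4] mul(SZ, SZ)
  [5] add(SZ, mul(Z, SZ))
  [6] S(add(Z, mul(Z, SZ)))
  [7] S(mul(Z, SZ))
  [8] SZ

Term B:
  start: add(add(Z, add(SSZ, SSZ)), add(add(SSSZ, SZ), Z))
  [1] add(add(SSZ, SSZ), add(add(SSSZ, SZ), Z))
  [2] add(S(add(SZ, SSZ)), add(add(SSSZ, SZ), Z))
  [3] S(add(add(SZ, SSZ), add(add(SSSZ, SZ), Z)))
  [4] S(add(S(add(Z, SSZ)), add(add(SSSZ, SZ), Z)))
  [5] S(S(add(add(Z, SSZ), add(add(SSSZ, SZ), Z))))
  [6] S(S(add(SSZ, add(add(SSSZ, SZ), Z))))
  [7] S(S(S(add(SZ, add(add(SSSZ, SZ), Z)))))
  [8] S(S(S(S(add(Z, add(add(SSSZ, SZ), Z))))))
  [9] S(S(S(S(add(add(SSSZ, SZ), Z)))))
  [10] S(S(S(S(add(S(add(SSZ, SZ)), Z)))))
  [11] S(S(S(S(S(add(add(SSZ, SZ), Z))))))
  [12] S(S(S(S(S(add(S(add(SZ, SZ)), Z))))))
  [13] S(S(S(S(S(S(add(add(SZ, SZ), Z)))))))
  [14] S(S(S(S(S(S(add(S(add(Z, SZ)), Z)))))))
  [15] S(S(S(S(S(S(S(add(add(Z, SZ), Z))))))))
  [16] S(S(S(S(S(S(S(add(SZ, Z))))))))
  [17] S(S(S(S(S(S(S(S(add(Z, Z)))))))))
  [18] S^8(Z)

Answer: DIFFERENT — A ⇓ SZ, B ⇓ S^8(Z)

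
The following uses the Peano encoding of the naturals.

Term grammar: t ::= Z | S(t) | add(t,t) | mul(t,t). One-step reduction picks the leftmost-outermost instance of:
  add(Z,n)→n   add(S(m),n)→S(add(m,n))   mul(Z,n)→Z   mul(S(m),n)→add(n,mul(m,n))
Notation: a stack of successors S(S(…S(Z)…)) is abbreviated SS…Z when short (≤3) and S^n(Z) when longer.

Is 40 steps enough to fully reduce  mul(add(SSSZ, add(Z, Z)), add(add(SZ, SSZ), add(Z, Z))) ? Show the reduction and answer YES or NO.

  start: mul(add(SSSZ, add(Z, Z)), add(add(SZ, SSZ), add(Z, Z)))
  [1] mul(S(add(SSZ, add(Z, Z))), add(add(SZ, SSZ), add(Z, Z)))
  [2] add(add(add(SZ, SSZ), add(Z, Z)), mul(add(SSZ, add(Z, Z)), add(add(SZ, SSZ), add(Z, Z))))
  [3] add(add(S(add(Z, SSZ)), add(Z, Z)), mul(add(SSZ, add(Z, Z)), add(add(SZ, SSZ), add(Z, Z))))
  [4] add(S(add(add(Z, SSZ), add(Z, Z))), mul(add(SSZ, add(Z, Z)), add(add(SZ, SSZ), add(Z, Z))))
  [5] S(add(add(add(Z, SSZ), add(Z, Z)), mul(add(SSZ, add(Z, Z)), add(add(SZ, SSZ), add(Z, Z)))))
  [6] S(add(add(SSZ, add(Z, Z)), mul(add(SSZ, add(Z, Z)), add(add(SZ, SSZ), add(Z, Z)))))
  [7] S(add(S(add(SZ, add(Z, Z))), mul(add(SSZ, add(Z, Z)), add(add(SZ, SSZ), add(Z, Z)))))
  [8] S(S(add(add(SZ, add(Z, Z)), mul(add(SSZ, add(Z, Z)), add(add(SZ, SSZ), add(Z, Z))))))
  [9] S(S(add(S(add(Z, add(Z, Z))), mul(add(SSZ, add(Z, Z)), add(add(SZ, SSZ), add(Z, Z))))))
  [10] S(S(S(add(add(Z, add(Z, Z)), mul(add(SSZ, add(Z, Z)), add(add(SZ, SSZ), add(Z, Z)))))))
  [11] S(S(S(add(add(Z, Z), mul(add(SSZ, add(Z, Z)), add(add(SZ, SSZ), add(Z, Z)))))))
  [12] S(S(S(add(Z, mul(add(SSZ, add(Z, Z)), add(add(SZ, SSZ), add(Z, Z)))))))
  [13] S(S(S(mul(add(SSZ, add(Z, Z)), add(add(SZ, SSZ), add(Z, Z))))))
  [14] S(S(S(mul(S(add(SZ, add(Z, Z))), add(add(SZ, SSZ), add(Z, Z))))))
  [15] S(S(S(add(add(add(SZ, SSZ), add(Z, Z)), mul(add(SZ, add(Z, Z)), add(add(SZ, SSZ), add(Z, Z)))))))
  [16] S(S(S(add(add(S(add(Z, SSZ)), add(Z, Z)), mul(add(SZ, add(Z, Z)), add(add(SZ, SSZ), add(Z, Z)))))))
  [17] S(S(S(add(S(add(add(Z, SSZ), add(Z, Z))), mul(add(SZ, add(Z, Z)), add(add(SZ, SSZ), add(Z, Z)))))))
  [18] S(S(S(S(add(add(add(Z, SSZ), add(Z, Z)), mul(add(SZ, add(Z, Z)), add(add(SZ, SSZ), add(Z, Z))))))))
  [19] S(S(S(S(add(add(SSZ, add(Z, Z)), mul(add(SZ, add(Z, Z)), add(add(SZ, SSZ), add(Z, Z))))))))
  [20] S(S(S(S(add(S(add(SZ, add(Z, Z))), mul(add(SZ, add(Z, Z)), add(add(SZ, SSZ), add(Z, Z))))))))
  [21] S(S(S(S(S(add(add(SZ, add(Z, Z)), mul(add(SZ, add(Z, Z)), add(add(SZ, SSZ), add(Z, Z)))))))))
  [22] S(S(S(S(S(add(S(add(Z, add(Z, Z))), mul(add(SZ, add(Z, Z)), add(add(SZ, SSZ), add(Z, Z)))))))))
  [23] S(S(S(S(S(S(add(add(Z, add(Z, Z)), mul(add(SZ, add(Z, Z)), add(add(SZ, SSZ), add(Z, Z))))))))))
  [24] S(S(S(S(S(S(add(add(Z, Z), mul(add(SZ, add(Z, Z)), add(add(SZ, SSZ), add(Z, Z))))))))))
  [25] S(S(S(S(S(S(add(Z, mul(add(SZ, add(Z, Z)), add(add(SZ, SSZ), add(Z, Z))))))))))
  [26] S(S(S(S(S(S(mul(add(SZ, add(Z, Z)), add(add(SZ, SSZ), add(Z, Z)))))))))
  [27] S(S(S(S(S(S(mul(S(add(Z, add(Z, Z))), add(add(SZ, SSZ), add(Z, Z)))))))))
  [28] S(S(S(S(S(S(add(add(add(SZ, SSZ), add(Z, Z)), mul(add(Z, add(Z, Z)), add(add(SZ, SSZ), add(Z, Z))))))))))
  [29] S(S(S(S(S(S(add(add(S(add(Z, SSZ)), add(Z, Z)), mul(add(Z, add(Z, Z)), add(add(SZ, SSZ), add(Z, Z))))))))))
  [30] S(S(S(S(S(S(add(S(add(add(Z, SSZ), add(Z, Z))), mul(add(Z, add(Z, Z)), add(add(SZ, SSZ), add(Z, Z))))))))))
  [31] S(S(S(S(S(S(S(add(add(add(Z, SSZ), add(Z, Z)), mul(add(Z, add(Z, Z)), add(add(SZ, SSZ), add(Z, Z)))))))))))
  [32] S(S(S(S(S(S(S(add(add(SSZ, add(Z, Z)), mul(add(Z, add(Z, Z)), add(add(SZ, SSZ), add(Z, Z)))))))))))
  [33] S(S(S(S(S(S(S(add(S(add(SZ, add(Z, Z))), mul(add(Z, add(Z, Z)), add(add(SZ, SSZ), add(Z, Z)))))))))))
  [34] S(S(S(S(S(S(S(S(add(add(SZ, add(Z, Z)), mul(add(Z, add(Z, Z)), add(add(SZ, SSZ), add(Z, Z))))))))))))
  [35] S(S(S(S(S(S(S(S(add(S(add(Z, add(Z, Z))), mul(add(Z, add(Z, Z)), add(add(SZ, SSZ), add(Z, Z))))))))))))
  [36] S(S(S(S(S(S(S(S(S(add(add(Z, add(Z, Z)), mul(add(Z, add(Z, Z)), add(add(SZ, SSZ), add(Z, Z)))))))))))))
  [37] S(S(S(S(S(S(S(S(S(add(add(Z, Z), mul(add(Z, add(Z, Z)), add(add(SZ, SSZ), add(Z, Z)))))))))))))
  [38] S(S(S(S(S(S(S(S(S(add(Z, mul(add(Z, add(Z, Z)), add(add(SZ, SSZ), add(Z, Z)))))))))))))
  [39] S(S(S(S(S(S(S(S(S(mul(add(Z, add(Z, Z)), add(add(SZ, SSZ), add(Z, Z))))))))))))
  [40] S(S(S(S(S(S(S(S(S(mul(add(Z, Z), add(add(SZ, SSZ), add(Z, Z))))))))))))

Answer: NO — after 40 steps the term is S(S(S(S(S(S(S(S(S(mul(add(Z, Z), add(add(SZ, SSZ), add(Z, Z)))))))))))), not yet normal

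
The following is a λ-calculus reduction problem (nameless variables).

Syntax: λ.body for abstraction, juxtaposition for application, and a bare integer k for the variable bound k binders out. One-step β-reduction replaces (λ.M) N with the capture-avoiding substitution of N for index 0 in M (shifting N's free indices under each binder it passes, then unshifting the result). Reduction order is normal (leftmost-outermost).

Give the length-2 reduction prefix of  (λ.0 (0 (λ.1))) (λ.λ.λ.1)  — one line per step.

  start: (λ.0 (0 (λ.1))) (λ.λ.λ.1)
  step 1: (λ.λ.λ.1) ((λ.λ.λ.1) (λ.λ.λ.λ.1))
  step 2: λ.λ.1

Answer: after 2 steps: λ.λ.1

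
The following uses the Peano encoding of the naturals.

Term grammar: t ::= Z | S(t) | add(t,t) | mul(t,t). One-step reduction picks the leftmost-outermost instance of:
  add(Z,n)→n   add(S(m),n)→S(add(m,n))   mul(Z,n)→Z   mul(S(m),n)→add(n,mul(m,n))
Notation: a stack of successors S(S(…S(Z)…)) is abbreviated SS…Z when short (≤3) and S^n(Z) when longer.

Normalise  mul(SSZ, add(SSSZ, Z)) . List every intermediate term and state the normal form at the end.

  start: mul(SSZ, add(SSSZ, Z))
  step 1: add(add(SSSZ, Z), mul(SZ, add(SSSZ, Z)))
  step 2: add(S(add(SSZ, Z)), mul(SZ, add(SSSZ, Z)))
  step 3: S(add(add(SSZ, Z), mul(SZ, add(SSSZ, Z))))
  step 4: S(add(S(add(SZ, Z)), mul(SZ, add(SSSZ, Z))))
  step 5: S(S(add(add(SZ, Z), mul(SZ, add(SSSZ, Z)))))
  step 6: S(S(add(S(add(Z, Z)), mul(SZ, add(SSSZ, Z)))))
  step 7: S(S(S(add(add(Z, Z), mul(SZ, add(SSSZ, Z))))))
  step 8: S(S(S(add(Z, mul(SZ, add(SSSZ, Z))))))
  step 9: S(S(S(mul(SZ, add(SSSZ, Z)))))
  step 10: S(S(S(add(add(SSSZ, Z), mul(Z, add(SSSZ, Z))))))
  step 11: S(S(S(add(S(add(SSZ, Z)), mul(Z, add(SSSZ, Z))))))
  step 12: S(S(S(S(add(add(SSZ, Z), mul(Z, add(SSSZ, Z)))))))
  step 13: S(S(S(S(add(S(add(SZ, Z)), mul(Z, add(SSSZ, Z)))))))
  step 14: S(S(S(S(S(add(add(SZ, Z), mul(Z, add(SSSZ, Z))))))))
  step 15: S(S(S(S(S(add(S(add(Z, Z)), mul(Z, add(SSSZ, Z))))))))
  step 16: S(S(S(S(S(S(add(add(Z, Z), mul(Z, add(SSSZ, Z)))))))))
  step 17: S(S(S(S(S(S(add(Z, mul(Z, add(SSSZ, Z)))))))))
  step 18: S(S(S(S(S(S(mul(Z, add(SSSZ, Z))))))))
  step 19: S^6(Z)

Answer: normal form = S^6(Z)  (in 19 steps)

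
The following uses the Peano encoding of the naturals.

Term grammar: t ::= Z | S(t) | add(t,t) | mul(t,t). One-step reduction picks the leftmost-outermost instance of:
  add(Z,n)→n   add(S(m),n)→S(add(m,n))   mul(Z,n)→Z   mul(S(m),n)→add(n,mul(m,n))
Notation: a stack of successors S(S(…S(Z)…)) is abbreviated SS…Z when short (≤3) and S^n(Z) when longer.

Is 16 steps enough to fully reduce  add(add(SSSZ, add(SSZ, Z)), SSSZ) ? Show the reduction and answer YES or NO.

Answer: YES — reaches normal form S^8(Z) in 13 ≤ 16 steps

Reduction:
  start: add(add(SSSZ, add(SSZ, Z)), SSSZ)
  [1] add(S(add(SSZ, add(SSZ, Z))), SSSZ)
  [2] S(add(add(SSZ, add(SSZ, Z)), SSSZ))
  [3] S(add(S(add(SZ, add(SSZ, Z))), SSSZ))
  [4] S(S(add(add(SZ, add(SSZ, Z)), SSSZ)))
  [5] S(S(add(S(add(Z, add(SSZ, Z))), SSSZ)))
  [6] S(S(S(add(add(Z, add(SSZ, Z)), SSSZ))))
  [7] S(S(S(add(add(SSZ, Z), SSSZ))))
  [8] S(S(S(add(S(add(SZ, Z)), SSSZ))))
  [9] S(S(S(S(add(add(SZ, Z), SSSZ)))))
  [10] S(S(S(S(add(S(add(Z, Z)), SSSZ)))))
  [11] S(S(S(S(S(add(add(Z, Z), SSSZ))))))
  [12] S(S(S(S(S(add(Z, SSSZ))))))
  [13] S^8(Z)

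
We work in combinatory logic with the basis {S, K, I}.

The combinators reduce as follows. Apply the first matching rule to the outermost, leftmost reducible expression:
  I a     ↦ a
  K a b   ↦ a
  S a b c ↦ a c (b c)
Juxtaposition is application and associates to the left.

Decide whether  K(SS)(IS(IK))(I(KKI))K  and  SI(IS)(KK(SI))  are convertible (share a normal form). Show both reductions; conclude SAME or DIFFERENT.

Term A:
  start: K(SS)(IS(IK))(I(KKI))K
  step 1: SS(I(KKI))K
  step 2: SK(I(KKI)K)
  step 3: SK(KKIK)
  step 4: SK(KK)

Term B:
  start: SI(IS)(KK(SI))
  step 1: I(KK(SI))(IS(KK(SI)))
  step 2: KK(SI)(IS(KK(SI)))
  step 3: K(IS(KK(SI)))
  step 4: K(S(KK(SI)))
  step 5: K(SK)

Answer: DIFFERENT — A ⇓ SK(KK), B ⇓ K(SK)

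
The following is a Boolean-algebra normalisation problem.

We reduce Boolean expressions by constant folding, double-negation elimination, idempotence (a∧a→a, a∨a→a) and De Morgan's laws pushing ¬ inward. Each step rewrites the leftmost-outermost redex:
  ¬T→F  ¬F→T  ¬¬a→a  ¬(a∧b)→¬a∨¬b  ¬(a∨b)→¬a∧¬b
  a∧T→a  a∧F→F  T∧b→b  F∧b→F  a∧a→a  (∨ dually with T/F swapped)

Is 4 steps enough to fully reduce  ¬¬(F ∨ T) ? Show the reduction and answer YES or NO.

  start: ¬¬(F ∨ T)
  step 1: F ∨ T
  step 2: T

Answer: YES — reaches normal form T in 2 ≤ 4 steps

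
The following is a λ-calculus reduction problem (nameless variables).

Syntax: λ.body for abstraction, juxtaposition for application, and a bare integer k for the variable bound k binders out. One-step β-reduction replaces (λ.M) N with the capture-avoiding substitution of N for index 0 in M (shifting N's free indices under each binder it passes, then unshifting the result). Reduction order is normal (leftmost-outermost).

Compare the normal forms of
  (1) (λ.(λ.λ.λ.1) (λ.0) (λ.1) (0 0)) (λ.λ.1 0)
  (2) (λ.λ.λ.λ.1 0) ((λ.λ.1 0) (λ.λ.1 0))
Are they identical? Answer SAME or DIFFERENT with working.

Term A:
  start: (λ.(λ.λ.λ.1) (λ.0) (λ.1) (0 0)) (λ.λ.1 0)
  [1] (λ.λ.λ.1) (λ.0) (λ.λ.λ.1 0) ((λ.λ.1 0) (λ.λ.1 0))
  [2] (λ.λ.1) (λ.λ.λ.1 0) ((λ.λ.1 0) (λ.λ.1 0))
  [3] (λ.λ.λ.λ.1 0) ((λ.λ.1 0) (λ.λ.1 0))
  [4] λ.λ.λ.1 0

Term B:
  start: (λ.λ.λ.λ.1 0) ((λ.λ.1 0) (λ.λ.1 0))
  [1] λ.λ.λ.1 0

Answer: SAME — A ⇓ λ.λ.λ.1 0, B ⇓ λ.λ.λ.1 0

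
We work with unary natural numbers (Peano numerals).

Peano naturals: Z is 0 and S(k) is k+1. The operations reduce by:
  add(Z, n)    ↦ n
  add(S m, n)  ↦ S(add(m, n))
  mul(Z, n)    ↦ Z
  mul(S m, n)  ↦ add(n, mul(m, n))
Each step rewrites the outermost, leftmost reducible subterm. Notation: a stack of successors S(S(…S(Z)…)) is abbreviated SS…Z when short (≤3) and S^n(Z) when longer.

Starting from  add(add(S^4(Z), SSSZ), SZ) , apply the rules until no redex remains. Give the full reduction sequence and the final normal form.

Answer: normal form = S^8(Z)  (in 13 steps)

Derivation:
  start: add(add(S^4(Z), SSSZ), SZ)
  step 1: add(S(add(SSSZ, SSSZ)), SZ)
  step 2: S(add(add(SSSZ, SSSZ), SZ))
  step 3: S(add(S(add(SSZ, SSSZ)), SZ))
  step 4: S(S(add(add(SSZ, SSSZ), SZ)))
  step 5: S(S(add(S(add(SZ, SSSZ)), SZ)))
  step 6: S(S(S(add(add(SZ, SSSZ), SZ))))
  step 7: S(S(S(add(S(add(Z, SSSZ)), SZ))))
  step 8: S(S(S(S(add(add(Z, SSSZ), SZ)))))
  step 9: S(S(S(S(add(SSSZ, SZ)))))
  step 10: S(S(S(S(S(add(SSZ, SZ))))))
  step 11: S(S(S(S(S(S(add(SZ, SZ)))))))
  step 12: S(S(S(S(S(S(S(add(Z, SZ))))))))
  step 13: S^8(Z)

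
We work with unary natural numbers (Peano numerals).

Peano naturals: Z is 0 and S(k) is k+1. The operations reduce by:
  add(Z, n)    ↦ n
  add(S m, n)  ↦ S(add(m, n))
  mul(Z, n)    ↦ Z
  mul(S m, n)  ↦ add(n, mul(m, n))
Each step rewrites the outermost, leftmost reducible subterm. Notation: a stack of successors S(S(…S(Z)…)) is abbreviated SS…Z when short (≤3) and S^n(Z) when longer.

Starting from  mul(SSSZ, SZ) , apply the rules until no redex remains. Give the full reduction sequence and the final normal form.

  start: mul(SSSZ, SZ)
  step 1: add(SZ, mul(SSZ, SZ))
  step 2: S(add(Z, mul(SSZ, SZ)))
  step 3: S(mul(SSZ, SZ))
  step 4: S(add(SZ, mul(SZ, SZ)))
  step 5: S(S(add(Z, mul(SZ, SZ))))
  step 6: S(S(mul(SZ, SZ)))
  step 7: S(S(add(SZ, mul(Z, SZ))))
  step 8: S(S(S(add(Z, mul(Z, SZ)))))
  step 9: S(S(S(mul(Z, SZ))))
  step 10: SSSZ

Answer: normal form = SSSZ  (in 10 steps)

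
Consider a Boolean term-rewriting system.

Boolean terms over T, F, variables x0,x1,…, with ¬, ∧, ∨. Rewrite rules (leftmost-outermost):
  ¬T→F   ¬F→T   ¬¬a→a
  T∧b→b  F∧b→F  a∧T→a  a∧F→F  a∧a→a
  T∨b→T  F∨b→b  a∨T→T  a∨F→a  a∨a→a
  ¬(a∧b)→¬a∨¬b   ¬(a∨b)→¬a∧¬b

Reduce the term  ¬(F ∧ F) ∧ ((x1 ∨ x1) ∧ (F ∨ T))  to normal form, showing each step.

  start: ¬(F ∧ F) ∧ ((x1 ∨ x1) ∧ (F ∨ T))
  →1  (¬F ∨ ¬F) ∧ ((x1 ∨ x1) ∧ (F ∨ T))
  →2  ¬F ∧ ((x1 ∨ x1) ∧ (F ∨ T))
  →3  T ∧ ((x1 ∨ x1) ∧ (F ∨ T))
  →4  (x1 ∨ x1) ∧ (F ∨ T)
  →5  x1 ∧ (F ∨ T)
  →6  x1 ∧ T
  →7  x1

Answer: normal form = x1  (in 7 steps)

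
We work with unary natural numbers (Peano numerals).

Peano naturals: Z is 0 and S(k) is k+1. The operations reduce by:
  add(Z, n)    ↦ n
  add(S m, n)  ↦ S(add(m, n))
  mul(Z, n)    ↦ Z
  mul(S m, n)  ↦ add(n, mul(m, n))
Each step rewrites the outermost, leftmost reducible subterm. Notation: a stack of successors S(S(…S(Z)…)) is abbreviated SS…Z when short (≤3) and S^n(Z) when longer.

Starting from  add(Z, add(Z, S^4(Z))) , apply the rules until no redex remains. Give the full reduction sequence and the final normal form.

Answer: normal form = S^4(Z)  (in 2 steps)

Reduction:
  start: add(Z, add(Z, S^4(Z)))
  →1  add(Z, S^4(Z))
  →2  S^4(Z)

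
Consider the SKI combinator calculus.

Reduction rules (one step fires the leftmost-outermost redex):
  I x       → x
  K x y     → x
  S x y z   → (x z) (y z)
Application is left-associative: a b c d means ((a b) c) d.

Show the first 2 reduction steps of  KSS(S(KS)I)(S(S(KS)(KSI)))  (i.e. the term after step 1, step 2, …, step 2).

  start: KSS(S(KS)I)(S(S(KS)(KSI)))
  [1] S(S(KS)I)(S(S(KS)(KSI)))
  [2] S(S(KS)I)(S(S(KS)S))

Answer: after 2 steps: S(S(KS)I)(S(S(KS)S))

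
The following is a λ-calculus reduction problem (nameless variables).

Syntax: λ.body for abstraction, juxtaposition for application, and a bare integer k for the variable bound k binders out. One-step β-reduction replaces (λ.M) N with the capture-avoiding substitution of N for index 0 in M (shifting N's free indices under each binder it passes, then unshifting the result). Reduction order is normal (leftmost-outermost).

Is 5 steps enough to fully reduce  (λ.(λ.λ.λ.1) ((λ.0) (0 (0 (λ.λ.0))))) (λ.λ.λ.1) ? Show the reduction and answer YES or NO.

Answer: YES — reaches normal form λ.λ.1 in 2 ≤ 5 steps

Reduction:
  start: (λ.(λ.λ.λ.1) ((λ.0) (0 (0 (λ.λ.0))))) (λ.λ.λ.1)
  →1  (λ.λ.λ.1) ((λ.0) ((λ.λ.λ.1) ((λ.λ.λ.1) (λ.λ.0))))
  →2  λ.λ.1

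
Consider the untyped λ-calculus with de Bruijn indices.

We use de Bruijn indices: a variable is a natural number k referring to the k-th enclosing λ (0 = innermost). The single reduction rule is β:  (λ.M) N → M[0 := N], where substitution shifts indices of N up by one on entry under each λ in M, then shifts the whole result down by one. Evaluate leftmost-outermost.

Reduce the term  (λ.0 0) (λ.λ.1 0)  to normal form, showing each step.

Answer: normal form = λ.λ.1 0  (in 3 steps)

Derivation:
  start: (λ.0 0) (λ.λ.1 0)
  →1  (λ.λ.1 0) (λ.λ.1 0)
  →2  λ.(λ.λ.1 0) 0
  →3  λ.λ.1 0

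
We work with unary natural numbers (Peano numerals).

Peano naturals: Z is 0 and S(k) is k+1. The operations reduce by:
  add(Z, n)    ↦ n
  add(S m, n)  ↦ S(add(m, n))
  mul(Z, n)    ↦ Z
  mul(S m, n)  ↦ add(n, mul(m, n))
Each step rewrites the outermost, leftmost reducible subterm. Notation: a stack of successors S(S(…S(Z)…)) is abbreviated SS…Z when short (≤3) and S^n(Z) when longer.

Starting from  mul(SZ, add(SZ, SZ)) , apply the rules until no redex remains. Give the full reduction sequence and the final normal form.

  start: mul(SZ, add(SZ, SZ))
  step 1: add(add(SZ, SZ), mul(Z, add(SZ, SZ)))
  step 2: add(S(add(Z, SZ)), mul(Z, add(SZ, SZ)))
  step 3: S(add(add(Z, SZ), mul(Z, add(SZ, SZ))))
  step 4: S(add(SZ, mul(Z, add(SZ, SZ))))
  step 5: S(S(add(Z, mul(Z, add(SZ, SZ)))))
  step 6: S(S(mul(Z, add(SZ, SZ))))
  step 7: SSZ

Answer: normal form = SSZ  (in 7 steps)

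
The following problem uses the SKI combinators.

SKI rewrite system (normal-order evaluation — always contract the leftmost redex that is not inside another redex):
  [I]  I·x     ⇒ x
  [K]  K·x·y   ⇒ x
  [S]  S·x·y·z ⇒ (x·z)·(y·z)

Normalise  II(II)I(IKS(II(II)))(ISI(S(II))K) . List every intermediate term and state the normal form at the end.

Answer: normal form = S(K(SIK))  (in 11 steps)

Working:
  start: II(II)I(IKS(II(II)))(ISI(S(II))K)
  →1  I(II)I(IKS(II(II)))(ISI(S(II))K)
  →2  III(IKS(II(II)))(ISI(S(II))K)
  →3  II(IKS(II(II)))(ISI(S(II))K)
  →4  I(IKS(II(II)))(ISI(S(II))K)
  →5  IKS(II(II))(ISI(S(II))K)
  →6  KS(II(II))(ISI(S(II))K)
  →7  S(ISI(S(II))K)
  →8  S(SI(S(II))K)
  →9  S(IK(S(II)K))
  →10  S(K(S(II)K))
  →11  S(K(SIK))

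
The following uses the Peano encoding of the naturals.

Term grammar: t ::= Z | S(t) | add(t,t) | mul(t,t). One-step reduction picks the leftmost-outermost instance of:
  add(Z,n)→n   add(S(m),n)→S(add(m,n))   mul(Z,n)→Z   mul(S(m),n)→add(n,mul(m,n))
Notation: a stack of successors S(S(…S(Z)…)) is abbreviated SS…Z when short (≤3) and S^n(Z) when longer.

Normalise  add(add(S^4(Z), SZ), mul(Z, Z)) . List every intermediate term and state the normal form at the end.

Answer: normal form = S^5(Z)  (in 12 steps)

Working:
  start: add(add(S^4(Z), SZ), mul(Z, Z))
  [1] add(S(add(SSSZ, SZ)), mul(Z, Z))
  [2] S(add(add(SSSZ, SZ), mul(Z, Z)))
  [3] S(add(S(add(SSZ, SZ)), mul(Z, Z)))
  [4] S(S(add(add(SSZ, SZ), mul(Z, Z))))
  [5] S(S(add(S(add(SZ, SZ)), mul(Z, Z))))
  [6] S(S(S(add(add(SZ, SZ), mul(Z, Z)))))
  [7] S(S(S(add(S(add(Z, SZ)), mul(Z, Z)))))
  [8] S(S(S(S(add(add(Z, SZ), mul(Z, Z))))))
  [9] S(S(S(S(add(SZ, mul(Z, Z))))))
  [10] S(S(S(S(S(add(Z, mul(Z, Z)))))))
  [11] S(S(S(S(S(mul(Z, Z))))))
  [12] S^5(Z)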